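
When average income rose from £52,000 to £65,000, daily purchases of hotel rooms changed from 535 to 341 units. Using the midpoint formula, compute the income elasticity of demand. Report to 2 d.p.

-1.99

ΔQ = -194, ΔI = 13000. Midpoints: Ī = 58,500, Q̄ = 438.0.
ε_I = (ΔQ/ΔI)(Ī/Q̄) = (-194/13000)(58500/438.0).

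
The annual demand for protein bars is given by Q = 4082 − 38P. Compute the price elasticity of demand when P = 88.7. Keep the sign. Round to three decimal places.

-4.738

At P = 88.7, Q = 711.400.
dQ/dP = −38.
ε = (dQ/dP)(P/Q) = (-38)(88.7/711.400).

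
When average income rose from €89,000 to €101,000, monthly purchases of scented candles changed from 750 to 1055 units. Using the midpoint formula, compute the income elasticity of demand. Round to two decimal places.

2.68

ΔQ = 305, ΔI = 12000. Midpoints: Ī = 95,000, Q̄ = 902.5.
ε_I = (ΔQ/ΔI)(Ī/Q̄) = (305/12000)(95000/902.5).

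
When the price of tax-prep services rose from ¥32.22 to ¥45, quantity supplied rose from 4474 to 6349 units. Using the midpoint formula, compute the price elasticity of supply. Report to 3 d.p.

1.047

ΔQ = 6349 − 4474 = 1875; ΔP = 45 − 32.22 = 12.78.
Midpoints: P̄ = 38.61, Q̄ = 5411.5.
ε_s = (ΔQ/ΔP)(P̄/Q̄) = (1875/12.78)(38.61/5411.5).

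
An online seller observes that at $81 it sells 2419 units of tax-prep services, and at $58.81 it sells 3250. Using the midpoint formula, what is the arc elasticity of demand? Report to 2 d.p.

-0.92

ΔQ = 3250 − 2419 = 831; ΔP = 58.81 − 81 = -22.19.
Midpoints: P̄ = 69.91, Q̄ = 2834.5.
ε = (ΔQ/ΔP)(P̄/Q̄) = (831/-22.19)(69.91/2834.5).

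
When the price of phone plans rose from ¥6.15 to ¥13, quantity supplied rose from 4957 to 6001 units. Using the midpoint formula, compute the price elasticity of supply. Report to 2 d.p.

ΔQ = 6001 − 4957 = 1044; ΔP = 13 − 6.15 = 6.85.
Midpoints: P̄ = 9.57, Q̄ = 5479.0.
ε_s = (ΔQ/ΔP)(P̄/Q̄) = (1044/6.85)(9.57/5479.0).

0.27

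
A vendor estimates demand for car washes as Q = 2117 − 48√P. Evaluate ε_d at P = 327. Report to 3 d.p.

At P = 327, Q = 1249.009.
dQ/dP = −48/(2√P) = -1.327.
ε = (dQ/dP)(P/Q) = (-1.327)(327/1249.009).
|ε| < 1, so demand is inelastic at this price.

-0.347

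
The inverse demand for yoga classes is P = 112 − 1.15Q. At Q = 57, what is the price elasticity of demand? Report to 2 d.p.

At Q = 57, P = 112 − 1.15(57) = 46.45.
dP/dQ = −1.15, so dQ/dP = 1/(−1.15) = -0.870.
ε = (dQ/dP)(P/Q) = (-0.870)(46.45/57).

-0.71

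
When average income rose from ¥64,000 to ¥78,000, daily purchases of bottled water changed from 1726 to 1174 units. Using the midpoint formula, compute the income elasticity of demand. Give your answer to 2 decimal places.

-1.93

ΔQ = -552, ΔI = 14000. Midpoints: Ī = 71,000, Q̄ = 1450.0.
ε_I = (ΔQ/ΔI)(Ī/Q̄) = (-552/14000)(71000/1450.0).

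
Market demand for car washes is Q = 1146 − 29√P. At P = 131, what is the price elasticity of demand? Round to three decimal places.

-0.204

At P = 131, Q = 814.080.
dQ/dP = −29/(2√P) = -1.267.
ε = (dQ/dP)(P/Q) = (-1.267)(131/814.080).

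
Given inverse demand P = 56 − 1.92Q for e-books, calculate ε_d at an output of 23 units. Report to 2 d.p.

-0.27

At Q = 23, P = 56 − 1.92(23) = 11.84.
dP/dQ = −1.92, so dQ/dP = 1/(−1.92) = -0.521.
ε = (dQ/dP)(P/Q) = (-0.521)(11.84/23).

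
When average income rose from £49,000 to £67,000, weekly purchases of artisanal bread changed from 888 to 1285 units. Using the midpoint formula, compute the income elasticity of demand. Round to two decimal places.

ΔQ = 397, ΔI = 18000. Midpoints: Ī = 58,000, Q̄ = 1086.5.
ε_I = (ΔQ/ΔI)(Ī/Q̄) = (397/18000)(58000/1086.5).

1.18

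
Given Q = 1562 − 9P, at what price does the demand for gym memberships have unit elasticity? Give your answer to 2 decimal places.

For linear demand Q = a − bP, ε = −bP/(a − bP). |ε| = 1 when bP = a − bP, i.e. P = a/(2b).
P = 1562/(2·9) = 1562/18 = 86.7778.

86.78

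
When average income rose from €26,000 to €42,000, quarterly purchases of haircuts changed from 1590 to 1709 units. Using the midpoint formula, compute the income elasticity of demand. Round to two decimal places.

0.15

ΔQ = 119, ΔI = 16000. Midpoints: Ī = 34,000, Q̄ = 1649.5.
ε_I = (ΔQ/ΔI)(Ī/Q̄) = (119/16000)(34000/1649.5).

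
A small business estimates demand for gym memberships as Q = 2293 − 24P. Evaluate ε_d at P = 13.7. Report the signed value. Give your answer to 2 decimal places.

-0.17

At P = 13.7, Q = 1964.200.
dQ/dP = −24.
ε = (dQ/dP)(P/Q) = (-24)(13.7/1964.200).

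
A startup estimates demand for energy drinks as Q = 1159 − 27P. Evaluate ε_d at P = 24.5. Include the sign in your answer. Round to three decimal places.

At P = 24.5, Q = 497.500.
dQ/dP = −27.
ε = (dQ/dP)(P/Q) = (-27)(24.5/497.500).

-1.330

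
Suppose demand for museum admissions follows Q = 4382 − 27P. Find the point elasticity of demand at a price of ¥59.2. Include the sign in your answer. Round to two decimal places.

-0.57

At P = 59.2, Q = 2783.600.
dQ/dP = −27.
ε = (dQ/dP)(P/Q) = (-27)(59.2/2783.600).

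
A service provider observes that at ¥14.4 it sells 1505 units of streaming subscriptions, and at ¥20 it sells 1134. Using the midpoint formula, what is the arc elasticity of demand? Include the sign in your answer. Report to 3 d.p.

-0.864

ΔQ = 1134 − 1505 = -371; ΔP = 20 − 14.4 = 5.6.
Midpoints: P̄ = 17.20, Q̄ = 1319.5.
ε = (ΔQ/ΔP)(P̄/Q̄) = (-371/5.6)(17.20/1319.5).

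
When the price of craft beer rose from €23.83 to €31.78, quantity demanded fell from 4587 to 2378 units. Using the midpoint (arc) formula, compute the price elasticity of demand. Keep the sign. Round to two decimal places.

ΔQ = 2378 − 4587 = -2209; ΔP = 31.78 − 23.83 = 7.95.
Midpoints: P̄ = 27.80, Q̄ = 3482.5.
ε = (ΔQ/ΔP)(P̄/Q̄) = (-2209/7.95)(27.80/3482.5).

-2.22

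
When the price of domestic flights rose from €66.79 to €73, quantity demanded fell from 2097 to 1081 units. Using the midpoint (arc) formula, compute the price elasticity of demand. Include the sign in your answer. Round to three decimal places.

ΔQ = 1081 − 2097 = -1016; ΔP = 73 − 66.79 = 6.21.
Midpoints: P̄ = 69.90, Q̄ = 1589.0.
ε = (ΔQ/ΔP)(P̄/Q̄) = (-1016/6.21)(69.90/1589.0).

-7.197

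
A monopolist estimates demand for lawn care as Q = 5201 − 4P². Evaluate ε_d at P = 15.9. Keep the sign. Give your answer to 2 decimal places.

At P = 15.9, Q = 4189.760.
dQ/dP = −8P = -127.200.
ε = (dQ/dP)(P/Q) = (-127.200)(15.9/4189.760).

-0.48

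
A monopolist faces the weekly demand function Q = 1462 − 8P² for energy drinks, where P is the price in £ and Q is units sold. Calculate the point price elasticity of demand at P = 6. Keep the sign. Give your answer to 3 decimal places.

At P = 6, Q = 1174.
dQ/dP = −16P = -96.
ε = (dQ/dP)(P/Q) = (-96)(6/1174).
|ε| < 1, so demand is inelastic at this price.

-0.491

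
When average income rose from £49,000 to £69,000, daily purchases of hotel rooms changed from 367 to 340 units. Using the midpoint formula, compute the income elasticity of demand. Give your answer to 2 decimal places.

-0.23

ΔQ = -27, ΔI = 20000. Midpoints: Ī = 59,000, Q̄ = 353.5.
ε_I = (ΔQ/ΔI)(Ī/Q̄) = (-27/20000)(59000/353.5).
ε_I < 0, so the good is inferior.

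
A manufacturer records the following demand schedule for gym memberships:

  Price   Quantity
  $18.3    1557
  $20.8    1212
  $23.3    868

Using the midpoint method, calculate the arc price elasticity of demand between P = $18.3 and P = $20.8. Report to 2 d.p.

At P = 18.3, Q = 1557; at P = 20.8, Q = 1212.
ΔQ = -345, ΔP = 2.5. Midpoints: P̄ = 19.55, Q̄ = 1384.5.
ε = (ΔQ/ΔP)(P̄/Q̄) = (-345/2.5)(19.55/1384.5).

-1.95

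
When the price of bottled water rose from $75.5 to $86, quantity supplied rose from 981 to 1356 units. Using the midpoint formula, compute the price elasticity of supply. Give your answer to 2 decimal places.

2.47

ΔQ = 1356 − 981 = 375; ΔP = 86 − 75.5 = 10.5.
Midpoints: P̄ = 80.75, Q̄ = 1168.5.
ε_s = (ΔQ/ΔP)(P̄/Q̄) = (375/10.5)(80.75/1168.5).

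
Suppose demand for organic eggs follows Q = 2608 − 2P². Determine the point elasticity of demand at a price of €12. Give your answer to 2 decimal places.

At P = 12, Q = 2320.
dQ/dP = −4P = -48.
ε = (dQ/dP)(P/Q) = (-48)(12/2320).
|ε| < 1, so demand is inelastic at this price.

-0.25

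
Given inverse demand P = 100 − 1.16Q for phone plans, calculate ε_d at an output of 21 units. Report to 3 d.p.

At Q = 21, P = 100 − 1.16(21) = 75.64.
dP/dQ = −1.16, so dQ/dP = 1/(−1.16) = -0.862.
ε = (dQ/dP)(P/Q) = (-0.862)(75.64/21).

-3.105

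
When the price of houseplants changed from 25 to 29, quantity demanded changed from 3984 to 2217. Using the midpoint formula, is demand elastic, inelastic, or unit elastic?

elastic

Arc ε ≈ -3.847.
|ε| = 3.85 > 1.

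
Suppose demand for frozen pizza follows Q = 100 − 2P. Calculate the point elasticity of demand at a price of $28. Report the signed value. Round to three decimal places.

-1.273

At P = 28, Q = 44.
dQ/dP = −2.
ε = (dQ/dP)(P/Q) = (-2)(28/44).
|ε| > 1, so demand is elastic at this price.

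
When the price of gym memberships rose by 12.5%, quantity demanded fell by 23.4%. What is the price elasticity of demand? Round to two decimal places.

-1.87

ε = %ΔQ / %ΔP = (-23.4)/(12.5) = -1.872.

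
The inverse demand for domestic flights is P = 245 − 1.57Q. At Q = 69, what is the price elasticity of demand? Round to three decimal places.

-1.262

At Q = 69, P = 245 − 1.57(69) = 136.67.
dP/dQ = −1.57, so dQ/dP = 1/(−1.57) = -0.637.
ε = (dQ/dP)(P/Q) = (-0.637)(136.67/69).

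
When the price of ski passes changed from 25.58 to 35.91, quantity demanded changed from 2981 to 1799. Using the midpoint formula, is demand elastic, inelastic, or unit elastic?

elastic

Arc ε ≈ -1.472.
|ε| = 1.47 > 1.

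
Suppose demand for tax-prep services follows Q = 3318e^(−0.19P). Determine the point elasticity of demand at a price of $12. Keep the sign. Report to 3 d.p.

At P = 12, Q = 339.379.
dQ/dP = −0.19·3318e^(−0.19P) = −0.19Q = -64.482.
ε = (dQ/dP)(P/Q) = (-64.482)(12/339.379).

-2.280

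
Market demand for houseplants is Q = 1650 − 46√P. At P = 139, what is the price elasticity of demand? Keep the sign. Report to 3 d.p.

-0.245

At P = 139, Q = 1107.668.
dQ/dP = −46/(2√P) = -1.951.
ε = (dQ/dP)(P/Q) = (-1.951)(139/1107.668).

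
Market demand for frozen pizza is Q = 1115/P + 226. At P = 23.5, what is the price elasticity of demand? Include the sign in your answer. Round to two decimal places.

-0.17

At P = 23.5, Q = 273.447.
dQ/dP = −1115/P² = -2.019.
ε = (dQ/dP)(P/Q) = (-2.019)(23.5/273.447).
|ε| < 1, so demand is inelastic at this price.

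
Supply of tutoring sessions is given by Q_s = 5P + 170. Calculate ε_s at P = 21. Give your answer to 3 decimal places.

At P = 21, Q_s = 275.
dQ_s/dP = 5.
ε_s = (dQ_s/dP)(P/Q_s) = (5)(21/275).

0.382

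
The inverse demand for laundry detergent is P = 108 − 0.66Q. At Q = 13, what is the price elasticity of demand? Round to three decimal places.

At Q = 13, P = 108 − 0.66(13) = 99.42.
dP/dQ = −0.66, so dQ/dP = 1/(−0.66) = -1.515.
ε = (dQ/dP)(P/Q) = (-1.515)(99.42/13).

-11.587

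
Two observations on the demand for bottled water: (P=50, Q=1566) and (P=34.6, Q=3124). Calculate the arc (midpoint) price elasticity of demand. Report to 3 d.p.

-1.825

ΔQ = 3124 − 1566 = 1558; ΔP = 34.6 − 50 = -15.4.
Midpoints: P̄ = 42.30, Q̄ = 2345.0.
ε = (ΔQ/ΔP)(P̄/Q̄) = (1558/-15.4)(42.30/2345.0).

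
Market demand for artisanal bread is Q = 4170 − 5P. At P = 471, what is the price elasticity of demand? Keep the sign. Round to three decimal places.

At P = 471, Q = 1815.
dQ/dP = −5.
ε = (dQ/dP)(P/Q) = (-5)(471/1815).
|ε| > 1, so demand is elastic at this price.

-1.298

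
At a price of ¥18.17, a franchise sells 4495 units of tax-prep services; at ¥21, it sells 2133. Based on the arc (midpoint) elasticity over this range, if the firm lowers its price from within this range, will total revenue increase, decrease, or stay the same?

Arc ε = (-2362/2.83)(19.59/3314.0) ≈ -4.932.
|ε| = 4.93 > 1, so demand is elastic. A price cut therefore raises total revenue.

increase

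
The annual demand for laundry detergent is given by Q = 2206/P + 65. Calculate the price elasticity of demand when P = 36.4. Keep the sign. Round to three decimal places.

-0.483

At P = 36.4, Q = 125.604.
dQ/dP = −2206/P² = -1.665.
ε = (dQ/dP)(P/Q) = (-1.665)(36.4/125.604).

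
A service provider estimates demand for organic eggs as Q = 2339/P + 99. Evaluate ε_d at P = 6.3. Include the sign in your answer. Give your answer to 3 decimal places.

-0.789

At P = 6.3, Q = 470.270.
dQ/dP = −2339/P² = -58.932.
ε = (dQ/dP)(P/Q) = (-58.932)(6.3/470.270).
|ε| < 1, so demand is inelastic at this price.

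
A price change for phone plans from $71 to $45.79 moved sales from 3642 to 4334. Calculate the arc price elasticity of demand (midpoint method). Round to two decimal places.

ΔQ = 4334 − 3642 = 692; ΔP = 45.79 − 71 = -25.21.
Midpoints: P̄ = 58.39, Q̄ = 3988.0.
ε = (ΔQ/ΔP)(P̄/Q̄) = (692/-25.21)(58.39/3988.0).

-0.40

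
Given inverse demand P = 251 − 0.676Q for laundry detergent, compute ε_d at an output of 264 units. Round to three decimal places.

At Q = 264, P = 251 − 0.676(264) = 72.54.
dP/dQ = −0.676, so dQ/dP = 1/(−0.676) = -1.479.
ε = (dQ/dP)(P/Q) = (-1.479)(72.54/264).

-0.406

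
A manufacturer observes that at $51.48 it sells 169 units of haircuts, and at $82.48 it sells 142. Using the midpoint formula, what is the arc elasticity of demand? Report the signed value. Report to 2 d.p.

ΔQ = 142 − 169 = -27; ΔP = 82.48 − 51.48 = 31.0.
Midpoints: P̄ = 66.98, Q̄ = 155.5.
ε = (ΔQ/ΔP)(P̄/Q̄) = (-27/31.0)(66.98/155.5).

-0.38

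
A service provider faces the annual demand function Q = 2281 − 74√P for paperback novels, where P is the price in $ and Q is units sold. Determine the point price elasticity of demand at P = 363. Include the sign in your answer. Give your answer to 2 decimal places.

At P = 363, Q = 871.111.
dQ/dP = −74/(2√P) = -1.942.
ε = (dQ/dP)(P/Q) = (-1.942)(363/871.111).
|ε| < 1, so demand is inelastic at this price.

-0.81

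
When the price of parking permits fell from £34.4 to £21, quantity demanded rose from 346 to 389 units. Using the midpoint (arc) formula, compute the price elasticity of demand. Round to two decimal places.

ΔQ = 389 − 346 = 43; ΔP = 21 − 34.4 = -13.4.
Midpoints: P̄ = 27.70, Q̄ = 367.5.
ε = (ΔQ/ΔP)(P̄/Q̄) = (43/-13.4)(27.70/367.5).

-0.24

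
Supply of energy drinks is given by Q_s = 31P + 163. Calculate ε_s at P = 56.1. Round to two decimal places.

0.91

At P = 56.1, Q_s = 1902.10.
dQ_s/dP = 31.
ε_s = (dQ_s/dP)(P/Q_s) = (31)(56.1/1902.10).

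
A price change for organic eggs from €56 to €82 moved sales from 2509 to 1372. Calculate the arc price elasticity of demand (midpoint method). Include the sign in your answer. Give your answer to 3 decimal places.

-1.555

ΔQ = 1372 − 2509 = -1137; ΔP = 82 − 56 = 26.
Midpoints: P̄ = 69.00, Q̄ = 1940.5.
ε = (ΔQ/ΔP)(P̄/Q̄) = (-1137/26)(69.00/1940.5).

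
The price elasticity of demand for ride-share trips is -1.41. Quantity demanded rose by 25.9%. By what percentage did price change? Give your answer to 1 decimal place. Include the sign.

%ΔP ≈ %ΔQ / ε = (25.9%)/(-1.41) = -18.37%.

-18.4%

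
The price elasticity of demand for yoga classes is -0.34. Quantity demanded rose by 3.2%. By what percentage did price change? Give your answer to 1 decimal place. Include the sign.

-9.4%

%ΔP ≈ %ΔQ / ε = (3.2%)/(-0.34) = -9.41%.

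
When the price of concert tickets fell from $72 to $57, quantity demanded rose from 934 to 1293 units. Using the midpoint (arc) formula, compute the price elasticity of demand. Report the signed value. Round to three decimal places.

-1.386

ΔQ = 1293 − 934 = 359; ΔP = 57 − 72 = -15.
Midpoints: P̄ = 64.50, Q̄ = 1113.5.
ε = (ΔQ/ΔP)(P̄/Q̄) = (359/-15)(64.50/1113.5).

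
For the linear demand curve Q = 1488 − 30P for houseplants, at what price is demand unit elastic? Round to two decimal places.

For linear demand Q = a − bP, ε = −bP/(a − bP). |ε| = 1 when bP = a − bP, i.e. P = a/(2b).
P = 1488/(2·30) = 1488/60 = 24.8000.

24.80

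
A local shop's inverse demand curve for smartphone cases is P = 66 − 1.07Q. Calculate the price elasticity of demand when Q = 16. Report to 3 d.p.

At Q = 16, P = 66 − 1.07(16) = 48.88.
dP/dQ = −1.07, so dQ/dP = 1/(−1.07) = -0.935.
ε = (dQ/dP)(P/Q) = (-0.935)(48.88/16).

-2.855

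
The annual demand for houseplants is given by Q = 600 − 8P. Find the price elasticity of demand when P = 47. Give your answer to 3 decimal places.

At P = 47, Q = 224.
dQ/dP = −8.
ε = (dQ/dP)(P/Q) = (-8)(47/224).

-1.679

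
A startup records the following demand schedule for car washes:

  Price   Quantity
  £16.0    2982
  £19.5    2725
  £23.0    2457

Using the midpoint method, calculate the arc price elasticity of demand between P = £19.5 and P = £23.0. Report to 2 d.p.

At P = 19.5, Q = 2725; at P = 23.0, Q = 2457.
ΔQ = -268, ΔP = 3.5. Midpoints: P̄ = 21.25, Q̄ = 2591.0.
ε = (ΔQ/ΔP)(P̄/Q̄) = (-268/3.5)(21.25/2591.0).

-0.63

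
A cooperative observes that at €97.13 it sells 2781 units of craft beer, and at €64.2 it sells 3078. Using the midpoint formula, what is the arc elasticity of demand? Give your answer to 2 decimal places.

-0.25

ΔQ = 3078 − 2781 = 297; ΔP = 64.2 − 97.13 = -32.93.
Midpoints: P̄ = 80.66, Q̄ = 2929.5.
ε = (ΔQ/ΔP)(P̄/Q̄) = (297/-32.93)(80.66/2929.5).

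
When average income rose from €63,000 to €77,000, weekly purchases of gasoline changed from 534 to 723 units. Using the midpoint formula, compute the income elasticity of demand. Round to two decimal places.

1.50

ΔQ = 189, ΔI = 14000. Midpoints: Ī = 70,000, Q̄ = 628.5.
ε_I = (ΔQ/ΔI)(Ī/Q̄) = (189/14000)(70000/628.5).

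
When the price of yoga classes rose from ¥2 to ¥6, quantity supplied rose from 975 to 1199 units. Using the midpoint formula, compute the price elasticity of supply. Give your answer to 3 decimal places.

0.206

ΔQ = 1199 − 975 = 224; ΔP = 6 − 2 = 4.
Midpoints: P̄ = 4.00, Q̄ = 1087.0.
ε_s = (ΔQ/ΔP)(P̄/Q̄) = (224/4)(4.00/1087.0).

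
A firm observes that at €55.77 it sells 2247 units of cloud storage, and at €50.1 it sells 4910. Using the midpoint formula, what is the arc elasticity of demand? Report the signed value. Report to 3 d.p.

ΔQ = 4910 − 2247 = 2663; ΔP = 50.1 − 55.77 = -5.67.
Midpoints: P̄ = 52.94, Q̄ = 3578.5.
ε = (ΔQ/ΔP)(P̄/Q̄) = (2663/-5.67)(52.94/3578.5).

-6.948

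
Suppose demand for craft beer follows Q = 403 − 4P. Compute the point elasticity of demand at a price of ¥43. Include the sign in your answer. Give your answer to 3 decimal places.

At P = 43, Q = 231.
dQ/dP = −4.
ε = (dQ/dP)(P/Q) = (-4)(43/231).

-0.745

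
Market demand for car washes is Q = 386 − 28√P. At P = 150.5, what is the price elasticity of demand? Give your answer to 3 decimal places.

-4.041

At P = 150.5, Q = 42.500.
dQ/dP = −28/(2√P) = -1.141.
ε = (dQ/dP)(P/Q) = (-1.141)(150.5/42.500).
|ε| > 1, so demand is elastic at this price.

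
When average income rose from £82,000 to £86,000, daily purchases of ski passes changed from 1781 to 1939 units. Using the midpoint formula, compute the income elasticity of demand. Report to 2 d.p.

ΔQ = 158, ΔI = 4000. Midpoints: Ī = 84,000, Q̄ = 1860.0.
ε_I = (ΔQ/ΔI)(Ī/Q̄) = (158/4000)(84000/1860.0).
ε_I > 0, so the good is normal.

1.78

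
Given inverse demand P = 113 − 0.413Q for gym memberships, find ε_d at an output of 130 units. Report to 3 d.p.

-1.105

At Q = 130, P = 113 − 0.413(130) = 59.31.
dP/dQ = −0.413, so dQ/dP = 1/(−0.413) = -2.421.
ε = (dQ/dP)(P/Q) = (-2.421)(59.31/130).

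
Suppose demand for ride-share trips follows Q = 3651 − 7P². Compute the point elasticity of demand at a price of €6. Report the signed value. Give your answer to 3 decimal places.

-0.148

At P = 6, Q = 3399.
dQ/dP = −14P = -84.
ε = (dQ/dP)(P/Q) = (-84)(6/3399).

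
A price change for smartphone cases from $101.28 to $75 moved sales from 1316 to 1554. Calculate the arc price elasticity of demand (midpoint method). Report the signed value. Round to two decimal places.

ΔQ = 1554 − 1316 = 238; ΔP = 75 − 101.28 = -26.28.
Midpoints: P̄ = 88.14, Q̄ = 1435.0.
ε = (ΔQ/ΔP)(P̄/Q̄) = (238/-26.28)(88.14/1435.0).

-0.56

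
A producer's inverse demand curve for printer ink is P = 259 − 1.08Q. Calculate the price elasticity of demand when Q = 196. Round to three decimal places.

-0.224

At Q = 196, P = 259 − 1.08(196) = 47.32.
dP/dQ = −1.08, so dQ/dP = 1/(−1.08) = -0.926.
ε = (dQ/dP)(P/Q) = (-0.926)(47.32/196).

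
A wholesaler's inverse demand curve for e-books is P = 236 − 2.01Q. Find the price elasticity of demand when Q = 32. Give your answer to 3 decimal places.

-2.669

At Q = 32, P = 236 − 2.01(32) = 171.68.
dP/dQ = −2.01, so dQ/dP = 1/(−2.01) = -0.498.
ε = (dQ/dP)(P/Q) = (-0.498)(171.68/32).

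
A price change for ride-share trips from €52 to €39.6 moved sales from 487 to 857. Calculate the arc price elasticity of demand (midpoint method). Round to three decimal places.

-2.034

ΔQ = 857 − 487 = 370; ΔP = 39.6 − 52 = -12.4.
Midpoints: P̄ = 45.80, Q̄ = 672.0.
ε = (ΔQ/ΔP)(P̄/Q̄) = (370/-12.4)(45.80/672.0).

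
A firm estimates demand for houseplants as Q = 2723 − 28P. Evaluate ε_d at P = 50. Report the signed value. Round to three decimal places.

At P = 50, Q = 1323.
dQ/dP = −28.
ε = (dQ/dP)(P/Q) = (-28)(50/1323).

-1.058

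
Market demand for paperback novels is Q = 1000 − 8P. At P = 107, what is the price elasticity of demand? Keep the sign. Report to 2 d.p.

-5.94

At P = 107, Q = 144.
dQ/dP = −8.
ε = (dQ/dP)(P/Q) = (-8)(107/144).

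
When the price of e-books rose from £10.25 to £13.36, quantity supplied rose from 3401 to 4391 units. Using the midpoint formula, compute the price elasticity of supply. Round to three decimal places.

0.965

ΔQ = 4391 − 3401 = 990; ΔP = 13.36 − 10.25 = 3.11.
Midpoints: P̄ = 11.80, Q̄ = 3896.0.
ε_s = (ΔQ/ΔP)(P̄/Q̄) = (990/3.11)(11.80/3896.0).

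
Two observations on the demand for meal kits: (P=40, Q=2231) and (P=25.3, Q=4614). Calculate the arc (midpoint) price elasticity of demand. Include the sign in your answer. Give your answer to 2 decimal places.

-1.55

ΔQ = 4614 − 2231 = 2383; ΔP = 25.3 − 40 = -14.7.
Midpoints: P̄ = 32.65, Q̄ = 3422.5.
ε = (ΔQ/ΔP)(P̄/Q̄) = (2383/-14.7)(32.65/3422.5).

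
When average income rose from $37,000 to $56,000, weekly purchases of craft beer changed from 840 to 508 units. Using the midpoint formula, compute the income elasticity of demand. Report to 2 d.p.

-1.21

ΔQ = -332, ΔI = 19000. Midpoints: Ī = 46,500, Q̄ = 674.0.
ε_I = (ΔQ/ΔI)(Ī/Q̄) = (-332/19000)(46500/674.0).
ε_I < 0, so the good is inferior.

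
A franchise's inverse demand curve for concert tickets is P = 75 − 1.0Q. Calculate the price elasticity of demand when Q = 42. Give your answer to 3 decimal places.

At Q = 42, P = 75 − 1.0(42) = 33.00.
dP/dQ = −1.0, so dQ/dP = 1/(−1.0) = -1.000.
ε = (dQ/dP)(P/Q) = (-1.000)(33.00/42).

-0.786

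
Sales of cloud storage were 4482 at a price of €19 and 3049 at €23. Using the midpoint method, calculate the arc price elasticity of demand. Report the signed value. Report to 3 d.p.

-1.998

ΔQ = 3049 − 4482 = -1433; ΔP = 23 − 19 = 4.
Midpoints: P̄ = 21.00, Q̄ = 3765.5.
ε = (ΔQ/ΔP)(P̄/Q̄) = (-1433/4)(21.00/3765.5).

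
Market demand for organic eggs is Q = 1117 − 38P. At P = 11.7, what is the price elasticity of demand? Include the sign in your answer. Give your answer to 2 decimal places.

-0.66

At P = 11.7, Q = 672.400.
dQ/dP = −38.
ε = (dQ/dP)(P/Q) = (-38)(11.7/672.400).
|ε| < 1, so demand is inelastic at this price.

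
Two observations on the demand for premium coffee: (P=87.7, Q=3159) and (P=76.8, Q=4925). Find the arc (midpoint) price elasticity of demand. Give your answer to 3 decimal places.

ΔQ = 4925 − 3159 = 1766; ΔP = 76.8 − 87.7 = -10.9.
Midpoints: P̄ = 82.25, Q̄ = 4042.0.
ε = (ΔQ/ΔP)(P̄/Q̄) = (1766/-10.9)(82.25/4042.0).

-3.297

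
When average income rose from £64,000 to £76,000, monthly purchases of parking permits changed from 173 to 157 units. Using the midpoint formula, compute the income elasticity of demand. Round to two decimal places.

-0.57

ΔQ = -16, ΔI = 12000. Midpoints: Ī = 70,000, Q̄ = 165.0.
ε_I = (ΔQ/ΔI)(Ī/Q̄) = (-16/12000)(70000/165.0).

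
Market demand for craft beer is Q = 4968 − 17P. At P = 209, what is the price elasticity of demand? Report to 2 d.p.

-2.51

At P = 209, Q = 1415.
dQ/dP = −17.
ε = (dQ/dP)(P/Q) = (-17)(209/1415).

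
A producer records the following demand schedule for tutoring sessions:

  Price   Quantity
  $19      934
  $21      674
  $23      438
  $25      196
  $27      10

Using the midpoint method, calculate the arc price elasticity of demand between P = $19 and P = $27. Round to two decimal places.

At P = 19, Q = 934; at P = 27, Q = 10.
ΔQ = -924, ΔP = 8. Midpoints: P̄ = 23.00, Q̄ = 472.0.
ε = (ΔQ/ΔP)(P̄/Q̄) = (-924/8)(23.00/472.0).

-5.63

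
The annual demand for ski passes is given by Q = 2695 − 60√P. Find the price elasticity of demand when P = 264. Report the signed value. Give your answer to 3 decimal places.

-0.283

At P = 264, Q = 1720.115.
dQ/dP = −60/(2√P) = -1.846.
ε = (dQ/dP)(P/Q) = (-1.846)(264/1720.115).
|ε| < 1, so demand is inelastic at this price.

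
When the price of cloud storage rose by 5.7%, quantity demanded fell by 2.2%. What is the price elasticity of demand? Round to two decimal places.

-0.39

ε = %ΔQ / %ΔP = (-2.2)/(5.7) = -0.386.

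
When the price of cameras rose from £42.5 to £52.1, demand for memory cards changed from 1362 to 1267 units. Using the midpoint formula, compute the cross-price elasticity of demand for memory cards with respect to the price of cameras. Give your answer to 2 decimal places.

ΔQ_x = 1267 − 1362 = -95; ΔP_y = 52.1 − 42.5 = 9.6.
Midpoints: P̄_y = 47.30, Q̄_x = 1314.5.
ε_xy = (ΔQ_x/ΔP_y)(P̄_y/Q̄_x) = (-95/9.6)(47.30/1314.5).
ε_xy < 0, so the goods are complements.

-0.36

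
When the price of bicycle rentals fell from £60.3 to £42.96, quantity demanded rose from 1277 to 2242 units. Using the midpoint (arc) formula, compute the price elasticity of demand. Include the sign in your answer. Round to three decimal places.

-1.633

ΔQ = 2242 − 1277 = 965; ΔP = 42.96 − 60.3 = -17.34.
Midpoints: P̄ = 51.63, Q̄ = 1759.5.
ε = (ΔQ/ΔP)(P̄/Q̄) = (965/-17.34)(51.63/1759.5).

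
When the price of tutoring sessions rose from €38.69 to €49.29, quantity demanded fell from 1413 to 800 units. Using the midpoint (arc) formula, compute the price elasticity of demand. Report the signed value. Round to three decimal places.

-2.299

ΔQ = 800 − 1413 = -613; ΔP = 49.29 − 38.69 = 10.6.
Midpoints: P̄ = 43.99, Q̄ = 1106.5.
ε = (ΔQ/ΔP)(P̄/Q̄) = (-613/10.6)(43.99/1106.5).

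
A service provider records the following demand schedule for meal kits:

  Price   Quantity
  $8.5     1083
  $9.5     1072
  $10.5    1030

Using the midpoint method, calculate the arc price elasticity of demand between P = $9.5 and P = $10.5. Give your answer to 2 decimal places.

At P = 9.5, Q = 1072; at P = 10.5, Q = 1030.
ΔQ = -42, ΔP = 1.0. Midpoints: P̄ = 10.00, Q̄ = 1051.0.
ε = (ΔQ/ΔP)(P̄/Q̄) = (-42/1.0)(10.00/1051.0).

-0.40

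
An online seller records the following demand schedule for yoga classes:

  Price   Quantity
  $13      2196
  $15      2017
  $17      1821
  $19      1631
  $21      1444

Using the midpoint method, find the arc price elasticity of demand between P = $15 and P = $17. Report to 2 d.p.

-0.82

At P = 15, Q = 2017; at P = 17, Q = 1821.
ΔQ = -196, ΔP = 2. Midpoints: P̄ = 16.00, Q̄ = 1919.0.
ε = (ΔQ/ΔP)(P̄/Q̄) = (-196/2)(16.00/1919.0).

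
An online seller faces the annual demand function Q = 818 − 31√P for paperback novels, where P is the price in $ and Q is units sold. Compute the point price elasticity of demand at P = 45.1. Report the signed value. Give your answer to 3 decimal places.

At P = 45.1, Q = 609.815.
dQ/dP = −31/(2√P) = -2.308.
ε = (dQ/dP)(P/Q) = (-2.308)(45.1/609.815).

-0.171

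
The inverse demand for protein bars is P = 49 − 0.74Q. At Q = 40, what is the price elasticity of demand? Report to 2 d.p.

At Q = 40, P = 49 − 0.74(40) = 19.40.
dP/dQ = −0.74, so dQ/dP = 1/(−0.74) = -1.351.
ε = (dQ/dP)(P/Q) = (-1.351)(19.40/40).

-0.66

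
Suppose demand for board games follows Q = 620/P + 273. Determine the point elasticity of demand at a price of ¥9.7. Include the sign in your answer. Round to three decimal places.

-0.190

At P = 9.7, Q = 336.918.
dQ/dP = −620/P² = -6.589.
ε = (dQ/dP)(P/Q) = (-6.589)(9.7/336.918).
|ε| < 1, so demand is inelastic at this price.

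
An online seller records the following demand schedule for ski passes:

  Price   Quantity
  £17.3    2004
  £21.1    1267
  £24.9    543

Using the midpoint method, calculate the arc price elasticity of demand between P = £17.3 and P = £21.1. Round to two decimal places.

At P = 17.3, Q = 2004; at P = 21.1, Q = 1267.
ΔQ = -737, ΔP = 3.8. Midpoints: P̄ = 19.20, Q̄ = 1635.5.
ε = (ΔQ/ΔP)(P̄/Q̄) = (-737/3.8)(19.20/1635.5).

-2.28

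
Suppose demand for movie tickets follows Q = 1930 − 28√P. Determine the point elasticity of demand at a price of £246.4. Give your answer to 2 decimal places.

-0.15

At P = 246.4, Q = 1490.480.
dQ/dP = −28/(2√P) = -0.892.
ε = (dQ/dP)(P/Q) = (-0.892)(246.4/1490.480).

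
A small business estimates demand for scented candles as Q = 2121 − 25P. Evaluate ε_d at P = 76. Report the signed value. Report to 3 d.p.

-8.597

At P = 76, Q = 221.
dQ/dP = −25.
ε = (dQ/dP)(P/Q) = (-25)(76/221).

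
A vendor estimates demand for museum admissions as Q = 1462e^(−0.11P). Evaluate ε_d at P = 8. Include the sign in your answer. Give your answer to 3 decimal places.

At P = 8, Q = 606.413.
dQ/dP = −0.11·1462e^(−0.11P) = −0.11Q = -66.705.
ε = (dQ/dP)(P/Q) = (-66.705)(8/606.413).

-0.880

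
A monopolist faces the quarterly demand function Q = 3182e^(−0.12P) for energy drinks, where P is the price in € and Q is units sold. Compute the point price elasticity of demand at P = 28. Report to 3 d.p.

-3.360

At P = 28, Q = 110.528.
dQ/dP = −0.12·3182e^(−0.12P) = −0.12Q = -13.263.
ε = (dQ/dP)(P/Q) = (-13.263)(28/110.528).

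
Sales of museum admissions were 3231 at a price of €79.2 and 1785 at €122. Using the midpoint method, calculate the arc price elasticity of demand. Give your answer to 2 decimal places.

-1.36

ΔQ = 1785 − 3231 = -1446; ΔP = 122 − 79.2 = 42.8.
Midpoints: P̄ = 100.60, Q̄ = 2508.0.
ε = (ΔQ/ΔP)(P̄/Q̄) = (-1446/42.8)(100.60/2508.0).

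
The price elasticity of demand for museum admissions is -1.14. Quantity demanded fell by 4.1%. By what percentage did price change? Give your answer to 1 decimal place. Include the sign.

3.6%

%ΔP ≈ %ΔQ / ε = (-4.1%)/(-1.14) = 3.60%.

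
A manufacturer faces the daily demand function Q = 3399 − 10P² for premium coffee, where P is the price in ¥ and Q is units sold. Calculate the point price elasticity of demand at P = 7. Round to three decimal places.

At P = 7, Q = 2909.
dQ/dP = −20P = -140.
ε = (dQ/dP)(P/Q) = (-140)(7/2909).

-0.337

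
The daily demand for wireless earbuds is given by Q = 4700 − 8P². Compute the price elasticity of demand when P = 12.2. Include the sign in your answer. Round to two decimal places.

-0.68

At P = 12.2, Q = 3509.280.
dQ/dP = −16P = -195.200.
ε = (dQ/dP)(P/Q) = (-195.200)(12.2/3509.280).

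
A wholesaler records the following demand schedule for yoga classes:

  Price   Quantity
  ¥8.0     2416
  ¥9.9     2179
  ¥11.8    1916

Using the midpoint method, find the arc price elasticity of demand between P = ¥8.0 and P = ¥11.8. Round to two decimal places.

At P = 8.0, Q = 2416; at P = 11.8, Q = 1916.
ΔQ = -500, ΔP = 3.8. Midpoints: P̄ = 9.90, Q̄ = 2166.0.
ε = (ΔQ/ΔP)(P̄/Q̄) = (-500/3.8)(9.90/2166.0).

-0.60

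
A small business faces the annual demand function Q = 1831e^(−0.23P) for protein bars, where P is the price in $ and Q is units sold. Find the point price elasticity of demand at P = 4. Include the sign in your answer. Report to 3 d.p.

-0.920

At P = 4, Q = 729.688.
dQ/dP = −0.23·1831e^(−0.23P) = −0.23Q = -167.828.
ε = (dQ/dP)(P/Q) = (-167.828)(4/729.688).
|ε| < 1, so demand is inelastic at this price.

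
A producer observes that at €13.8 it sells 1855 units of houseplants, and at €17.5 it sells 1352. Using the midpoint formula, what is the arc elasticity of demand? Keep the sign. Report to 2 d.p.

ΔQ = 1352 − 1855 = -503; ΔP = 17.5 − 13.8 = 3.7.
Midpoints: P̄ = 15.65, Q̄ = 1603.5.
ε = (ΔQ/ΔP)(P̄/Q̄) = (-503/3.7)(15.65/1603.5).

-1.33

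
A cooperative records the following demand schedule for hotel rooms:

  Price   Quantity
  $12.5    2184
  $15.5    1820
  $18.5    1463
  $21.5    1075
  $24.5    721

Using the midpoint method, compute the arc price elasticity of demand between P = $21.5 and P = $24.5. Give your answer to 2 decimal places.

-3.02

At P = 21.5, Q = 1075; at P = 24.5, Q = 721.
ΔQ = -354, ΔP = 3.0. Midpoints: P̄ = 23.00, Q̄ = 898.0.
ε = (ΔQ/ΔP)(P̄/Q̄) = (-354/3.0)(23.00/898.0).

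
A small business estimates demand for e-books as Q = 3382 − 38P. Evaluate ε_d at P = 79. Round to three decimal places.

-7.900

At P = 79, Q = 380.
dQ/dP = −38.
ε = (dQ/dP)(P/Q) = (-38)(79/380).
|ε| > 1, so demand is elastic at this price.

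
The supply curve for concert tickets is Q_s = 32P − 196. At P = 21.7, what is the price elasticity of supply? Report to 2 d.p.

1.39

At P = 21.7, Q_s = 498.40.
dQ_s/dP = 32.
ε_s = (dQ_s/dP)(P/Q_s) = (32)(21.7/498.40).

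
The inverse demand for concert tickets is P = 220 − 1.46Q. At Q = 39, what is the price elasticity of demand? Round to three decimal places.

At Q = 39, P = 220 − 1.46(39) = 163.06.
dP/dQ = −1.46, so dQ/dP = 1/(−1.46) = -0.685.
ε = (dQ/dP)(P/Q) = (-0.685)(163.06/39).

-2.864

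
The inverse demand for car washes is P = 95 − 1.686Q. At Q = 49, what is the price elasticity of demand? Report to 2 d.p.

-0.15

At Q = 49, P = 95 − 1.686(49) = 12.39.
dP/dQ = −1.686, so dQ/dP = 1/(−1.686) = -0.593.
ε = (dQ/dP)(P/Q) = (-0.593)(12.39/49).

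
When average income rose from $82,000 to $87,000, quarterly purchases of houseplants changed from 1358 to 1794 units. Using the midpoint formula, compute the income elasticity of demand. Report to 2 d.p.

ΔQ = 436, ΔI = 5000. Midpoints: Ī = 84,500, Q̄ = 1576.0.
ε_I = (ΔQ/ΔI)(Ī/Q̄) = (436/5000)(84500/1576.0).
ε_I > 0, so the good is normal.

4.68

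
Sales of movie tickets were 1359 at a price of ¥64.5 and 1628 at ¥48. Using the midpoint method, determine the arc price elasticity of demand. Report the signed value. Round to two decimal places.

-0.61

ΔQ = 1628 − 1359 = 269; ΔP = 48 − 64.5 = -16.5.
Midpoints: P̄ = 56.25, Q̄ = 1493.5.
ε = (ΔQ/ΔP)(P̄/Q̄) = (269/-16.5)(56.25/1493.5).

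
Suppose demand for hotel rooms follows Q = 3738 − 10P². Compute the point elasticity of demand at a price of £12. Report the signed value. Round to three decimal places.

-1.253

At P = 12, Q = 2298.
dQ/dP = −20P = -240.
ε = (dQ/dP)(P/Q) = (-240)(12/2298).
|ε| > 1, so demand is elastic at this price.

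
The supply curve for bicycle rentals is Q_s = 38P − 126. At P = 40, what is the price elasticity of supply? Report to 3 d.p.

1.090

At P = 40, Q_s = 1394.
dQ_s/dP = 38.
ε_s = (dQ_s/dP)(P/Q_s) = (38)(40/1394).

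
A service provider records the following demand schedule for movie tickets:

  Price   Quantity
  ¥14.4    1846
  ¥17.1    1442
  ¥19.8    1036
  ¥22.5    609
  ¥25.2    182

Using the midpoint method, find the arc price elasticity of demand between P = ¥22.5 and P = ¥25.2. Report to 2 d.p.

-9.54

At P = 22.5, Q = 609; at P = 25.2, Q = 182.
ΔQ = -427, ΔP = 2.7. Midpoints: P̄ = 23.85, Q̄ = 395.5.
ε = (ΔQ/ΔP)(P̄/Q̄) = (-427/2.7)(23.85/395.5).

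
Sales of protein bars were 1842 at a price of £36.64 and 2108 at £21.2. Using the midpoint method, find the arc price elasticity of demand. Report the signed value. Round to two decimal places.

-0.25

ΔQ = 2108 − 1842 = 266; ΔP = 21.2 − 36.64 = -15.44.
Midpoints: P̄ = 28.92, Q̄ = 1975.0.
ε = (ΔQ/ΔP)(P̄/Q̄) = (266/-15.44)(28.92/1975.0).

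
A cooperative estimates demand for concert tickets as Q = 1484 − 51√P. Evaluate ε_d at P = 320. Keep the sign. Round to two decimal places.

-0.80

At P = 320, Q = 571.684.
dQ/dP = −51/(2√P) = -1.425.
ε = (dQ/dP)(P/Q) = (-1.425)(320/571.684).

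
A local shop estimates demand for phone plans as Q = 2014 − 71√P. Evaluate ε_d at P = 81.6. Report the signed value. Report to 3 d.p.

At P = 81.6, Q = 1372.638.
dQ/dP = −71/(2√P) = -3.930.
ε = (dQ/dP)(P/Q) = (-3.930)(81.6/1372.638).

-0.234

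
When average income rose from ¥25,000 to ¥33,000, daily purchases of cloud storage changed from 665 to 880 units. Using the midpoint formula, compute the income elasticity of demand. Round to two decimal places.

1.01

ΔQ = 215, ΔI = 8000. Midpoints: Ī = 29,000, Q̄ = 772.5.
ε_I = (ΔQ/ΔI)(Ī/Q̄) = (215/8000)(29000/772.5).
ε_I > 0, so the good is normal.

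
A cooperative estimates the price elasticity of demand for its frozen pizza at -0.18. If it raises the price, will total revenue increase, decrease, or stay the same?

increase

|ε| = 0.18 < 1, so demand is inelastic. A price rise therefore raises total revenue.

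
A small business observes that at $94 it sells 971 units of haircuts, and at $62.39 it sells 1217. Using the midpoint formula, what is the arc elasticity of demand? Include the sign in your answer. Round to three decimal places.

ΔQ = 1217 − 971 = 246; ΔP = 62.39 − 94 = -31.61.
Midpoints: P̄ = 78.19, Q̄ = 1094.0.
ε = (ΔQ/ΔP)(P̄/Q̄) = (246/-31.61)(78.19/1094.0).

-0.556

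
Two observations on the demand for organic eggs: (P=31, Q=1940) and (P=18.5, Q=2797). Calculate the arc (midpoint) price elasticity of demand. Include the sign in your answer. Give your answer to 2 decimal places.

ΔQ = 2797 − 1940 = 857; ΔP = 18.5 − 31 = -12.5.
Midpoints: P̄ = 24.75, Q̄ = 2368.5.
ε = (ΔQ/ΔP)(P̄/Q̄) = (857/-12.5)(24.75/2368.5).

-0.72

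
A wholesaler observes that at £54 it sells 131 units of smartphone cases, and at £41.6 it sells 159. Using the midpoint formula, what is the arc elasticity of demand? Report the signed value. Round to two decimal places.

-0.74

ΔQ = 159 − 131 = 28; ΔP = 41.6 − 54 = -12.4.
Midpoints: P̄ = 47.80, Q̄ = 145.0.
ε = (ΔQ/ΔP)(P̄/Q̄) = (28/-12.4)(47.80/145.0).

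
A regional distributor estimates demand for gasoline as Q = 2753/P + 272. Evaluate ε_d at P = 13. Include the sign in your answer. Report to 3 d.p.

-0.438

At P = 13, Q = 483.769.
dQ/dP = −2753/P² = -16.290.
ε = (dQ/dP)(P/Q) = (-16.290)(13/483.769).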